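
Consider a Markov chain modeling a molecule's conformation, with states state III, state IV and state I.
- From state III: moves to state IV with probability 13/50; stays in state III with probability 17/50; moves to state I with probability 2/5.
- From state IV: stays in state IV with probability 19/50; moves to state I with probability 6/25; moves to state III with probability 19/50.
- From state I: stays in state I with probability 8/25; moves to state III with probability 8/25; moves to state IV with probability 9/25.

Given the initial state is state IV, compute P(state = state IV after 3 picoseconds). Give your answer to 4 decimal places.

0.3316

Propagate the distribution vector 3 picoseconds from state IV.
After 0 picoseconds: (0.0000, 1.0000, 0.0000)
After 1 picosecond: (0.3800, 0.3800, 0.2400)
After 2 picoseconds: (0.3504, 0.3296, 0.3200)
After 3 picoseconds: (0.3468, 0.3316, 0.3217)
P(in state IV after 3 picoseconds) = 0.3316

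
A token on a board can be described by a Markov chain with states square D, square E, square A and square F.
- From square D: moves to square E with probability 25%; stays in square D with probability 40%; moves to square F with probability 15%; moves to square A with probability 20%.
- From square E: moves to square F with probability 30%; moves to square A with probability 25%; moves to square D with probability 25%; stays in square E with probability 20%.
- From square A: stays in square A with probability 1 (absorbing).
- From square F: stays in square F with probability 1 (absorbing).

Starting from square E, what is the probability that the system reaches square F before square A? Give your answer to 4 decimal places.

0.5210

Let h(s) be the probability of absorption at square F starting from transient state s. Then h(square F) = 1 and h(square A) = 0. By first-step analysis:
h(square D) = 0.4·h(square D) + 0.25·h(square E) + 0.2·0 + 0.15·1
h(square E) = 0.25·h(square D) + 0.2·h(square E) + 0.25·0 + 0.3·1
Solving: h(square D) = 0.4671, h(square E) = 0.5210.
Starting from square E, the probability is 0.5210.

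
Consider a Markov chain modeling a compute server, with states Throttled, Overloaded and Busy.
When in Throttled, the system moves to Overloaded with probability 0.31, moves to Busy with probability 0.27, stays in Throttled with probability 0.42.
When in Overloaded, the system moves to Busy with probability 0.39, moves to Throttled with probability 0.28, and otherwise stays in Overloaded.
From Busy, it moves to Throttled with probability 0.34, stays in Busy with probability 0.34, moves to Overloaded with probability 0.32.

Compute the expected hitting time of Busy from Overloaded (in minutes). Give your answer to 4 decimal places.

Let t(s) be the expected number of minutes to first reach Busy from state s, with t(Busy) = 0. Conditioning on the first minute:
t(Throttled) = 1 + 0.42·t(Throttled) + 0.31·t(Overloaded)
t(Overloaded) = 1 + 0.28·t(Throttled) + 0.33·t(Overloaded)
Solving: t(Throttled) = 3.2472, t(Overloaded) = 2.8496.
Expected minutes from Overloaded to Busy: 2.8496.

2.8496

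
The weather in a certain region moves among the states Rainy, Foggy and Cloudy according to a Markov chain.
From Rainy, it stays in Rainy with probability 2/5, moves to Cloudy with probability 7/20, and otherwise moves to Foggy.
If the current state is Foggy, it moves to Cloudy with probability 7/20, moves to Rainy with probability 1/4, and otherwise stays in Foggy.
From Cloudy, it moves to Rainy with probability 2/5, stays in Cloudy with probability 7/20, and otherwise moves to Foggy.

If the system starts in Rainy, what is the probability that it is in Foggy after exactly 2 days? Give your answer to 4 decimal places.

0.2875

Sum over the intermediate state after 1 day:
P = P(Rainy→Rainy)·P(Rainy→Foggy) + P(Rainy→Foggy)·P(Foggy→Foggy) + P(Rainy→Cloudy)·P(Cloudy→Foggy)
  = 0.4×0.25 + 0.25×0.4 + 0.35×0.25
  = 0.1000 + 0.1000 + 0.0875 = 0.2875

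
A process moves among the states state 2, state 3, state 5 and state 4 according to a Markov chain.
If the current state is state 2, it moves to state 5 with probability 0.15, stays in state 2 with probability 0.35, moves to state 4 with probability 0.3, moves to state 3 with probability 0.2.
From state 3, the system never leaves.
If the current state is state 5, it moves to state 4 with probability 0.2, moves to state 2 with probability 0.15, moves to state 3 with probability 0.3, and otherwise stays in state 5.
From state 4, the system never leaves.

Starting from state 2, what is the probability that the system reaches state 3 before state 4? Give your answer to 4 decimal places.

0.4375

Let h(s) be the probability of absorption at state 3 starting from transient state s. Then h(state 3) = 1 and h(state 4) = 0. By first-step analysis:
h(state 2) = 0.35·h(state 2) + 0.2·1 + 0.15·h(state 5) + 0.3·0
h(state 5) = 0.15·h(state 2) + 0.3·1 + 0.35·h(state 5) + 0.2·0
Solving: h(state 2) = 0.4375, h(state 5) = 0.5625.
Starting from state 2, the probability is 0.4375.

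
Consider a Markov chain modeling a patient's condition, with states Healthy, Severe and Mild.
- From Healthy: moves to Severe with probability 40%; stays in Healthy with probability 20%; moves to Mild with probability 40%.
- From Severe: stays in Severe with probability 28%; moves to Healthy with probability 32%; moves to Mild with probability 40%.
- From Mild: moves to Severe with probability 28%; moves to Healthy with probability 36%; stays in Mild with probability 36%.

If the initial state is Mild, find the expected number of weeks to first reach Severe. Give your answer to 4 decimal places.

3.1522

Let t(s) be the expected number of weeks to first reach Severe from state s, with t(Severe) = 0. Conditioning on the first week:
t(Healthy) = 1 + 0.2·t(Healthy) + 0.4·t(Mild)
t(Mild) = 1 + 0.36·t(Healthy) + 0.36·t(Mild)
Solving: t(Healthy) = 2.8261, t(Mild) = 3.1522.
Expected weeks from Mild to Severe: 3.1522.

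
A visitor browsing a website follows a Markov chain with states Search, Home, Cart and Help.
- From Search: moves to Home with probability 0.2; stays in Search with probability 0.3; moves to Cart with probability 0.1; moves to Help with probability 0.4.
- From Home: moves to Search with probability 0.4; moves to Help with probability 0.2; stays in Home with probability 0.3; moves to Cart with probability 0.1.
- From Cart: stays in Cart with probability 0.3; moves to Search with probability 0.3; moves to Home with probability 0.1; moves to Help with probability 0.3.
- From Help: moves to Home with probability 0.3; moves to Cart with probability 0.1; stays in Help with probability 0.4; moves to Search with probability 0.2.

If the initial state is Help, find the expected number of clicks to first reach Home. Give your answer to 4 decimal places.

3.9779

Let t(s) be the expected number of clicks to first reach Home from state s, with t(Home) = 0. Conditioning on the first click:
t(Search) = 1 + 0.3·t(Search) + 0.1·t(Cart) + 0.4·t(Help)
t(Cart) = 1 + 0.3·t(Search) + 0.3·t(Cart) + 0.3·t(Help)
t(Help) = 1 + 0.2·t(Search) + 0.1·t(Cart) + 0.4·t(Help)
Solving: t(Search) = 4.4199, t(Cart) = 5.0276, t(Help) = 3.9779.
Expected clicks from Help to Home: 3.9779.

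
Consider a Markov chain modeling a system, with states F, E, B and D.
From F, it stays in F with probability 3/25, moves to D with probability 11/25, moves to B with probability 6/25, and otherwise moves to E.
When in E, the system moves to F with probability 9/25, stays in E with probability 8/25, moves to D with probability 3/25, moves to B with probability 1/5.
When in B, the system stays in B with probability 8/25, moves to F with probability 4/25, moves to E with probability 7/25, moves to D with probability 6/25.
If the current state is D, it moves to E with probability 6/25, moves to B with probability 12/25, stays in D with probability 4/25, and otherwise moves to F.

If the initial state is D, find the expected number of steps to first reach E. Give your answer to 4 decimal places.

Let t(s) be the expected number of steps to first reach E from state s, with t(E) = 0. Conditioning on the first step:
t(F) = 1 + 0.12·t(F) + 0.24·t(B) + 0.44·t(D)
t(B) = 1 + 0.16·t(F) + 0.32·t(B) + 0.24·t(D)
t(D) = 1 + 0.12·t(F) + 0.48·t(B) + 0.16·t(D)
Solving: t(F) = 4.1913, t(B) = 3.8685, t(D) = 3.9998.
Expected steps from D to E: 3.9998.

3.9998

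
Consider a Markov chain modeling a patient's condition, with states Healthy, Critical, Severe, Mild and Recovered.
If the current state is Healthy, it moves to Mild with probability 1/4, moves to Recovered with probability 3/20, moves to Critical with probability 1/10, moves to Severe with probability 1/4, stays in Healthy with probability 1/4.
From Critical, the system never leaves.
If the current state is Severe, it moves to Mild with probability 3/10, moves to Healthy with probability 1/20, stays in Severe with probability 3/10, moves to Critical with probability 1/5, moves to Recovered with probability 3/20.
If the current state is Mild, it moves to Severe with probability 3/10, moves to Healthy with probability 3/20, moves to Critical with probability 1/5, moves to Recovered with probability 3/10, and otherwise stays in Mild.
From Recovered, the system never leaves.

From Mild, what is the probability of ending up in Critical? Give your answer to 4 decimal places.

Let h(s) be the probability of absorption at Critical starting from transient state s. Then h(Critical) = 1 and h(Recovered) = 0. By first-step analysis:
h(Healthy) = 0.25·h(Healthy) + 0.1·1 + 0.25·h(Severe) + 0.25·h(Mild) + 0.15·0
h(Severe) = 0.05·h(Healthy) + 0.2·1 + 0.3·h(Severe) + 0.3·h(Mild) + 0.15·0
h(Mild) = 0.15·h(Healthy) + 0.2·1 + 0.3·h(Severe) + 0.05·h(Mild) + 0.3·0
Solving: h(Healthy) = 0.4496, h(Severe) = 0.5071, h(Mild) = 0.4417.
Starting from Mild, the probability is 0.4417.

0.4417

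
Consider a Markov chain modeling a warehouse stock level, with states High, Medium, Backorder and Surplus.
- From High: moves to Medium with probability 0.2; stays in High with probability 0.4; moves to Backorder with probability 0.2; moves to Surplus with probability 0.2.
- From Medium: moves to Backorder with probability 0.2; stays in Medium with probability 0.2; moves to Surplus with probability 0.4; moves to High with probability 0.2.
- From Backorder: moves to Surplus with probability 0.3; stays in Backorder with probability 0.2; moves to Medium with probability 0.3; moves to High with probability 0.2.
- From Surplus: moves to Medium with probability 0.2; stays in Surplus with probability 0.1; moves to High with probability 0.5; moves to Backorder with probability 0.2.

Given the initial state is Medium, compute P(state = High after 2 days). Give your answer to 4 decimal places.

0.3600

Propagate the distribution vector 2 days from Medium.
After 0 days: (0.0000, 1.0000, 0.0000, 0.0000)
After 1 day: (0.2000, 0.2000, 0.2000, 0.4000)
After 2 days: (0.3600, 0.2200, 0.2000, 0.2200)
P(in High after 2 days) = 0.3600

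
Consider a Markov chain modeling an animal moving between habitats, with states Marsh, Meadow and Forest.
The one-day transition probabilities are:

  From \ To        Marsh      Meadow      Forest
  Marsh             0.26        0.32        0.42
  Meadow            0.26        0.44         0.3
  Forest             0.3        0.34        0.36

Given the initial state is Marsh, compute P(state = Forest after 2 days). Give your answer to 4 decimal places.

0.3564

Sum over the intermediate state after 1 day:
P = P(Marsh→Marsh)·P(Marsh→Forest) + P(Marsh→Meadow)·P(Meadow→Forest) + P(Marsh→Forest)·P(Forest→Forest)
  = 0.26×0.42 + 0.32×0.3 + 0.42×0.36
  = 0.1092 + 0.0960 + 0.1512 = 0.3564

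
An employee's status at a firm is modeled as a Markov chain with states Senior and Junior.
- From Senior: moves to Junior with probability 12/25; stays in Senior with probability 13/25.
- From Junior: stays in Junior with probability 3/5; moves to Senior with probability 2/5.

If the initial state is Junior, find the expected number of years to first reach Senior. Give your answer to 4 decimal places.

2.5000

Let t(s) be the expected number of years to first reach Senior from state s, with t(Senior) = 0. Conditioning on the first year:
t(Junior) = 1 + 0.6·t(Junior)
Solving: t(Junior) = 2.5000.
Expected years from Junior to Senior: 2.5000.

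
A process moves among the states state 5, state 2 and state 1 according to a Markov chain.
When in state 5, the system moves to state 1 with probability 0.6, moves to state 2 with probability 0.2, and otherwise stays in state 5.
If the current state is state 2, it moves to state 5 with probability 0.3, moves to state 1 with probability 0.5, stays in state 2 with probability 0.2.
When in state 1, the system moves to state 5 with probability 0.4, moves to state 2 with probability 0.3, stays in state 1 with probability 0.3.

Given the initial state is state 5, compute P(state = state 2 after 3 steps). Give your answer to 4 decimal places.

Propagate the distribution vector 3 steps from state 5.
After 0 steps: (1.0000, 0.0000, 0.0000)
After 1 step: (0.2000, 0.2000, 0.6000)
After 2 steps: (0.3400, 0.2600, 0.4000)
After 3 steps: (0.3060, 0.2400, 0.4540)
P(in state 2 after 3 steps) = 0.2400

0.2400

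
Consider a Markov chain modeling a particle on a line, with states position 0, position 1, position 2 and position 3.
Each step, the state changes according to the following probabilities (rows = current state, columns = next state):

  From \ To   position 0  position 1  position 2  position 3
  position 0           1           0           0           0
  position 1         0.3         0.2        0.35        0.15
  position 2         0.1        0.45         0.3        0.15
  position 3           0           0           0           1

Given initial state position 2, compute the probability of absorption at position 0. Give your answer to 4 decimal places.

0.5342

Let h(s) be the probability of absorption at position 0 starting from transient state s. Then h(position 0) = 1 and h(position 3) = 0. By first-step analysis:
h(position 1) = 0.3·1 + 0.2·h(position 1) + 0.35·h(position 2) + 0.15·0
h(position 2) = 0.1·1 + 0.45·h(position 1) + 0.3·h(position 2) + 0.15·0
Solving: h(position 1) = 0.6087, h(position 2) = 0.5342.
Starting from position 2, the probability is 0.5342.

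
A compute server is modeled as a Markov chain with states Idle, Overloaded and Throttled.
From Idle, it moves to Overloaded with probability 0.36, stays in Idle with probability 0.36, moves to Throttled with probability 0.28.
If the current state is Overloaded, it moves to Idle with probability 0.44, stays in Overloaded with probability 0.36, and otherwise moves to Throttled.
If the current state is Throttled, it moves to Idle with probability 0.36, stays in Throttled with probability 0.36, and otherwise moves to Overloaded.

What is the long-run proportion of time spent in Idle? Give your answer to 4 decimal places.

0.3870

Let the stationary distribution be π with π = πP and π_1 + π_2 + π_3 = 1.
π_1 = 0.36·π_1 + 0.44·π_2 + 0.36·π_3
π_2 = 0.36·π_1 + 0.36·π_2 + 0.28·π_3
Solving with the normalization constraint gives π = (0.3870, 0.3380, 0.2750).
So the stationary probability of Idle is 0.3870.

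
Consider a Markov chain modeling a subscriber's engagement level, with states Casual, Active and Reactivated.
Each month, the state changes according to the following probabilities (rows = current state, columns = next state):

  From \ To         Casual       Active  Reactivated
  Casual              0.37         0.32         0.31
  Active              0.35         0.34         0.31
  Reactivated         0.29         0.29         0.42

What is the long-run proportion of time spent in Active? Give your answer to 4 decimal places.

Let the stationary distribution be π with π = πP and π_1 + π_2 + π_3 = 1.
π_1 = 0.37·π_1 + 0.35·π_2 + 0.29·π_3
π_2 = 0.32·π_1 + 0.34·π_2 + 0.29·π_3
Solving with the normalization constraint gives π = (0.3358, 0.3159, 0.3483).
So the stationary probability of Active is 0.3159.

0.3159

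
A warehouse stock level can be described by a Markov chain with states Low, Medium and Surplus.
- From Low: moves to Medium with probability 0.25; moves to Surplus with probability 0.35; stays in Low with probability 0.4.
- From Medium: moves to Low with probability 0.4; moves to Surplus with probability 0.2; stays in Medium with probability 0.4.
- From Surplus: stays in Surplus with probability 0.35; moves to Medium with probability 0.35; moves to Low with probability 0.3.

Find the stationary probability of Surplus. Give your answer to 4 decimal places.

0.3006

Let the stationary distribution be π with π = πP and π_1 + π_2 + π_3 = 1.
π_1 = 0.4·π_1 + 0.4·π_2 + 0.3·π_3
π_2 = 0.25·π_1 + 0.4·π_2 + 0.35·π_3
Solving with the normalization constraint gives π = (0.3699, 0.3295, 0.3006).
So the stationary probability of Surplus is 0.3006.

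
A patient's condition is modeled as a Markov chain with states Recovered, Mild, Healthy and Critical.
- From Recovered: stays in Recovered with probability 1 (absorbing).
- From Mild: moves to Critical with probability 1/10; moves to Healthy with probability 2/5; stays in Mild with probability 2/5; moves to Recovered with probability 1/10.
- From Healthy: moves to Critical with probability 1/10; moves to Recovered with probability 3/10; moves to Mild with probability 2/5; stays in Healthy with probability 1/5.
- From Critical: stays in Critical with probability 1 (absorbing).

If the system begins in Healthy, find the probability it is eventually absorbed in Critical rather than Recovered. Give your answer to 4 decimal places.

Let h(s) be the probability of absorption at Critical starting from transient state s. Then h(Critical) = 1 and h(Recovered) = 0. By first-step analysis:
h(Mild) = 0.1·0 + 0.4·h(Mild) + 0.4·h(Healthy) + 0.1·1
h(Healthy) = 0.3·0 + 0.4·h(Mild) + 0.2·h(Healthy) + 0.1·1
Solving: h(Mild) = 0.3750, h(Healthy) = 0.3125.
Starting from Healthy, the probability is 0.3125.

0.3125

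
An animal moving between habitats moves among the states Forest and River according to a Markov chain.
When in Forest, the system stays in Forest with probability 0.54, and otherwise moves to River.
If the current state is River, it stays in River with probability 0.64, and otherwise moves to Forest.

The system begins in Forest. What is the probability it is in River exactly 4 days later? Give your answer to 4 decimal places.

0.5604

Propagate the distribution vector 4 days from Forest.
After 0 days: (1.0000, 0.0000)
After 1 day: (0.5400, 0.4600)
After 2 days: (0.4572, 0.5428)
After 3 days: (0.4423, 0.5577)
After 4 days: (0.4396, 0.5604)
P(in River after 4 days) = 0.5604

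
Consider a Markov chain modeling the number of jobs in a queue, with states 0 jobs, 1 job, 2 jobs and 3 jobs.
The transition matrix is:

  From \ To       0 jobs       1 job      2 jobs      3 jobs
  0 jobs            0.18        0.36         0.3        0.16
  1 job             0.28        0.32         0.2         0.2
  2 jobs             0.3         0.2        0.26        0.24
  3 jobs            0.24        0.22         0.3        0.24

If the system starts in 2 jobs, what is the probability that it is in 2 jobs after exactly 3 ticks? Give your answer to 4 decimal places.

0.2615

Propagate the distribution vector 3 ticks from 2 jobs.
After 0 ticks: (0.0000, 0.0000, 1.0000, 0.0000)
After 1 tick: (0.3000, 0.2000, 0.2600, 0.2400)
After 2 ticks: (0.2456, 0.2768, 0.2696, 0.2080)
After 3 ticks: (0.2525, 0.2767, 0.2615, 0.2093)
P(in 2 jobs after 3 ticks) = 0.2615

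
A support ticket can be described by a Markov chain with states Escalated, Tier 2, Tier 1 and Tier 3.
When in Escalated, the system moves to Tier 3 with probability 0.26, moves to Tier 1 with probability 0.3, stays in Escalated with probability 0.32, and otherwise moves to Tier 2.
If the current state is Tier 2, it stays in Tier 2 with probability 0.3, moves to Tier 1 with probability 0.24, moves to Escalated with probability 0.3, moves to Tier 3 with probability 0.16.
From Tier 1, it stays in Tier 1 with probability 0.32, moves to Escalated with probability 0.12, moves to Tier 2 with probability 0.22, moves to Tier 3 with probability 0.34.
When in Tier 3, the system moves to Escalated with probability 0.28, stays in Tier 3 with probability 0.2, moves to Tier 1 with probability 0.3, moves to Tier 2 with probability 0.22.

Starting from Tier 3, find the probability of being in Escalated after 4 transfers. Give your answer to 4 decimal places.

0.2472

Propagate the distribution vector 4 transfers from Tier 3.
After 0 transfers: (0.0000, 0.0000, 0.0000, 1.0000)
After 1 transfer: (0.2800, 0.2200, 0.3000, 0.2000)
After 2 transfers: (0.2476, 0.2096, 0.2928, 0.2500)
After 3 transfers: (0.2472, 0.2120, 0.2933, 0.2475)
After 4 transfers: (0.2472, 0.2122, 0.2931, 0.2474)
P(in Escalated after 4 transfers) = 0.2472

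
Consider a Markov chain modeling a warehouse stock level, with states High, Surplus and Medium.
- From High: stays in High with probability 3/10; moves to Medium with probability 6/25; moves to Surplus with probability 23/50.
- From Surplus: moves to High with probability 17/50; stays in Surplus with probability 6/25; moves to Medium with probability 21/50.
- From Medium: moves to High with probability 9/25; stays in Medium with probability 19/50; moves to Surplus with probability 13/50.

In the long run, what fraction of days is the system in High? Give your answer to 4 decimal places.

Let the stationary distribution be π with π = πP and π_1 + π_2 + π_3 = 1.
π_1 = 0.3·π_1 + 0.34·π_2 + 0.36·π_3
π_2 = 0.46·π_1 + 0.24·π_2 + 0.26·π_3
Solving with the normalization constraint gives π = (0.3336, 0.3203, 0.3461).
So the stationary probability of High is 0.3336.

0.3336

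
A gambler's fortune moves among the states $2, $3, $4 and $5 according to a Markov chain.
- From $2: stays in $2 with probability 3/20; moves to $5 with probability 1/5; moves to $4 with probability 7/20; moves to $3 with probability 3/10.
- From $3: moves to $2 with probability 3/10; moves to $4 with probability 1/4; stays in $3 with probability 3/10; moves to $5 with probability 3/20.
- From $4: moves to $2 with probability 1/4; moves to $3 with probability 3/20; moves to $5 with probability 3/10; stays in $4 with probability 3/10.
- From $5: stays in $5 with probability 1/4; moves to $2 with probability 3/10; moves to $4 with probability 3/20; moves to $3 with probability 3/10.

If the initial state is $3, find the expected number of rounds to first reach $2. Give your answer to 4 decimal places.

3.4731

Let t(s) be the expected number of rounds to first reach $2 from state s, with t($2) = 0. Conditioning on the first round:
t($3) = 1 + 0.3·t($3) + 0.25·t($4) + 0.15·t($5)
t($4) = 1 + 0.15·t($3) + 0.3·t($4) + 0.3·t($5)
t($5) = 1 + 0.3·t($3) + 0.15·t($4) + 0.25·t($5)
Solving: t($3) = 3.4731, t($4) = 3.6527, t($5) = 3.4531.
Expected rounds from $3 to $2: 3.4731.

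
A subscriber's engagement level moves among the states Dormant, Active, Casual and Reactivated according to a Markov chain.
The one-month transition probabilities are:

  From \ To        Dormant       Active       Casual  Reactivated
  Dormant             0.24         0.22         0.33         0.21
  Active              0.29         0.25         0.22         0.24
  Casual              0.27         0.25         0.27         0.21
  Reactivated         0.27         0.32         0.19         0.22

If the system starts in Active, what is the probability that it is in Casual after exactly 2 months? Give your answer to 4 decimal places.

0.2557

Propagate the distribution vector 2 months from Active.
After 0 months: (0.0000, 1.0000, 0.0000, 0.0000)
After 1 month: (0.2900, 0.2500, 0.2200, 0.2400)
After 2 months: (0.2663, 0.2581, 0.2557, 0.2199)
P(in Casual after 2 months) = 0.2557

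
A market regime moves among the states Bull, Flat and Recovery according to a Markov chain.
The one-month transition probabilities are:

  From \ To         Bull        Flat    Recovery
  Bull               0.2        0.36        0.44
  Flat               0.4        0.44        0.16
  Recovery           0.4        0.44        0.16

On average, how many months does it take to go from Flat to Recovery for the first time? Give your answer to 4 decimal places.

Let t(s) be the expected number of months to first reach Recovery from state s, with t(Recovery) = 0. Conditioning on the first month:
t(Bull) = 1 + 0.2·t(Bull) + 0.36·t(Flat)
t(Flat) = 1 + 0.4·t(Bull) + 0.44·t(Flat)
Solving: t(Bull) = 3.0263, t(Flat) = 3.9474.
Expected months from Flat to Recovery: 3.9474.

3.9474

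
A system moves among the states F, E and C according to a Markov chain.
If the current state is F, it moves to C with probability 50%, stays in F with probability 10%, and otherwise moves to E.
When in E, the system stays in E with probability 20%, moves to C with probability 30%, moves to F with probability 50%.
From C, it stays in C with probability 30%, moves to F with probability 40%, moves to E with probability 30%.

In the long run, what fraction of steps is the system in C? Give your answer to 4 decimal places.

Let the stationary distribution be π with π = πP and π_1 + π_2 + π_3 = 1.
π_1 = 0.1·π_1 + 0.5·π_2 + 0.4·π_3
π_2 = 0.4·π_1 + 0.2·π_2 + 0.3·π_3
Solving with the normalization constraint gives π = (0.3310, 0.3028, 0.3662).
So the stationary probability of C is 0.3662.

0.3662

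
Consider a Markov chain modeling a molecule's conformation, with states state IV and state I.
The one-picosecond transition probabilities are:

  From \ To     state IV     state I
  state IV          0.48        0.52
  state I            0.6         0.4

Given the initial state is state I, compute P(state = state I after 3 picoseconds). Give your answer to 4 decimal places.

0.4634

Propagate the distribution vector 3 picoseconds from state I.
After 0 picoseconds: (0.0000, 1.0000)
After 1 picosecond: (0.6000, 0.4000)
After 2 picoseconds: (0.5280, 0.4720)
After 3 picoseconds: (0.5366, 0.4634)
P(in state I after 3 picoseconds) = 0.4634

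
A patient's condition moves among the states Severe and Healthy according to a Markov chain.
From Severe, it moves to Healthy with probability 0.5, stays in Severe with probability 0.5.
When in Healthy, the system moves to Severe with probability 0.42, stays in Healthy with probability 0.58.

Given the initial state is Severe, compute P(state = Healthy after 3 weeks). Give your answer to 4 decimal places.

Propagate the distribution vector 3 weeks from Severe.
After 0 weeks: (1.0000, 0.0000)
After 1 week: (0.5000, 0.5000)
After 2 weeks: (0.4600, 0.5400)
After 3 weeks: (0.4568, 0.5432)
P(in Healthy after 3 weeks) = 0.5432

0.5432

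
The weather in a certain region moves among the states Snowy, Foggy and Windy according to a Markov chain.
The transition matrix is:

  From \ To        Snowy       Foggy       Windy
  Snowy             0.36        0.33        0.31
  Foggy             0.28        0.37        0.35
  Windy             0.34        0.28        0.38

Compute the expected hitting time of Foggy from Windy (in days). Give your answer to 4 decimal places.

Let t(s) be the expected number of days to first reach Foggy from state s, with t(Foggy) = 0. Conditioning on the first day:
t(Snowy) = 1 + 0.36·t(Snowy) + 0.31·t(Windy)
t(Windy) = 1 + 0.34·t(Snowy) + 0.38·t(Windy)
Solving: t(Snowy) = 3.1915, t(Windy) = 3.3631.
Expected days from Windy to Foggy: 3.3631.

3.3631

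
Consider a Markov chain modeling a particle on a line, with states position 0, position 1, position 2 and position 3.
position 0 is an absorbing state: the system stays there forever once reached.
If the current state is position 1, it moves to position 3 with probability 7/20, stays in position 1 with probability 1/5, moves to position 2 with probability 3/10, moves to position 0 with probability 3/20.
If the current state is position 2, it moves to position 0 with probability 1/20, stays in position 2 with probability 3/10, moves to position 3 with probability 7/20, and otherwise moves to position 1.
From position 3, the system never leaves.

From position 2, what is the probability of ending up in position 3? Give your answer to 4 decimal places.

0.8191

Let h(s) be the probability of absorption at position 3 starting from transient state s. Then h(position 3) = 1 and h(position 0) = 0. By first-step analysis:
h(position 1) = 0.15·0 + 0.2·h(position 1) + 0.3·h(position 2) + 0.35·1
h(position 2) = 0.05·0 + 0.3·h(position 1) + 0.3·h(position 2) + 0.35·1
Solving: h(position 1) = 0.7447, h(position 2) = 0.8191.
Starting from position 2, the probability is 0.8191.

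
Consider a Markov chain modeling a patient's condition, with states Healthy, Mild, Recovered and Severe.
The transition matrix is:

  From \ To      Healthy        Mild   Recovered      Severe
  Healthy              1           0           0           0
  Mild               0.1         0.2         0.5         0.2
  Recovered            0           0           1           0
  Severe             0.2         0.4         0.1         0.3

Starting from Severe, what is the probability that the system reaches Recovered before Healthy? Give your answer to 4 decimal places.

Let h(s) be the probability of absorption at Recovered starting from transient state s. Then h(Recovered) = 1 and h(Healthy) = 0. By first-step analysis:
h(Mild) = 0.1·0 + 0.2·h(Mild) + 0.5·1 + 0.2·h(Severe)
h(Severe) = 0.2·0 + 0.4·h(Mild) + 0.1·1 + 0.3·h(Severe)
Solving: h(Mild) = 0.7708, h(Severe) = 0.5833.
Starting from Severe, the probability is 0.5833.

0.5833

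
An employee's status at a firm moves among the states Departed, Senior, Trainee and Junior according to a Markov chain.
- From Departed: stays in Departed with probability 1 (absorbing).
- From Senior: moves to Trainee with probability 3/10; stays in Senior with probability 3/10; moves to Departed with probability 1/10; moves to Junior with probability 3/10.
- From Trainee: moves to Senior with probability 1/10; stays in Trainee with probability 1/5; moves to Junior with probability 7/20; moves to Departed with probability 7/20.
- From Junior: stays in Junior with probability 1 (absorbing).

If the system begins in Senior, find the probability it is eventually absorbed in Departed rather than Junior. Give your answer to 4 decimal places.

0.3491

Let h(s) be the probability of absorption at Departed starting from transient state s. Then h(Departed) = 1 and h(Junior) = 0. By first-step analysis:
h(Senior) = 0.1·1 + 0.3·h(Senior) + 0.3·h(Trainee) + 0.3·0
h(Trainee) = 0.35·1 + 0.1·h(Senior) + 0.2·h(Trainee) + 0.35·0
Solving: h(Senior) = 0.3491, h(Trainee) = 0.4811.
Starting from Senior, the probability is 0.3491.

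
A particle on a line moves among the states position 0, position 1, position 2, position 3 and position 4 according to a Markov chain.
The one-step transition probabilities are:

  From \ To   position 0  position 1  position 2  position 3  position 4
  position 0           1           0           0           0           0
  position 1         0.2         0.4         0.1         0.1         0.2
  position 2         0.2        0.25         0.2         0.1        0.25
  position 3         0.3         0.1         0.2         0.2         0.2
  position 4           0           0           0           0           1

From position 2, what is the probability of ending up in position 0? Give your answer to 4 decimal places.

0.4778

Let h(s) be the probability of absorption at position 0 starting from transient state s. Then h(position 0) = 1 and h(position 4) = 0. By first-step analysis:
h(position 1) = 0.2·1 + 0.4·h(position 1) + 0.1·h(position 2) + 0.1·h(position 3) + 0.2·0
h(position 2) = 0.2·1 + 0.25·h(position 1) + 0.2·h(position 2) + 0.1·h(position 3) + 0.25·0
h(position 3) = 0.3·1 + 0.1·h(position 1) + 0.2·h(position 2) + 0.2·h(position 3) + 0.2·0
Solving: h(position 1) = 0.5059, h(position 2) = 0.4778, h(position 3) = 0.5577.
Starting from position 2, the probability is 0.4778.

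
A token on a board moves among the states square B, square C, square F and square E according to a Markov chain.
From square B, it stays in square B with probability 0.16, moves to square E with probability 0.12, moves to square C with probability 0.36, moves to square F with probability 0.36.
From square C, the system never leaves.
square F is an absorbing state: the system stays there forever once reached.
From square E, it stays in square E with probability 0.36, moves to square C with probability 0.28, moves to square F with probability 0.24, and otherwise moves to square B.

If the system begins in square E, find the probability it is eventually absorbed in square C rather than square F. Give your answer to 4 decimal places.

0.5321

Let h(s) be the probability of absorption at square C starting from transient state s. Then h(square C) = 1 and h(square F) = 0. By first-step analysis:
h(square B) = 0.16·h(square B) + 0.36·1 + 0.36·0 + 0.12·h(square E)
h(square E) = 0.12·h(square B) + 0.28·1 + 0.24·0 + 0.36·h(square E)
Solving: h(square B) = 0.5046, h(square E) = 0.5321.
Starting from square E, the probability is 0.5321.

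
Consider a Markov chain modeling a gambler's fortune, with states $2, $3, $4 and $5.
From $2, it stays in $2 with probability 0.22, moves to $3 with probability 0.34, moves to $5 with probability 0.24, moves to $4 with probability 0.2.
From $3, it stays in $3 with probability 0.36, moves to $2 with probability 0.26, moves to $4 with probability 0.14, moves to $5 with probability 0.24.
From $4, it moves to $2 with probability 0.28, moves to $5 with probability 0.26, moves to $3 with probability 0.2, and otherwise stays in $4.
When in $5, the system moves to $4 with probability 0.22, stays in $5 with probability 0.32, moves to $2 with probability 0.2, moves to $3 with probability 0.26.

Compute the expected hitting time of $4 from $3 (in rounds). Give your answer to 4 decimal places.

Let t(s) be the expected number of rounds to first reach $4 from state s, with t($4) = 0. Conditioning on the first round:
t($2) = 1 + 0.22·t($2) + 0.34·t($3) + 0.24·t($5)
t($3) = 1 + 0.26·t($2) + 0.36·t($3) + 0.24·t($5)
t($5) = 1 + 0.2·t($2) + 0.26·t($3) + 0.32·t($5)
Solving: t($2) = 5.3856, t($3) = 5.7154, t($5) = 5.2399.
Expected rounds from $3 to $4: 5.7154.

5.7154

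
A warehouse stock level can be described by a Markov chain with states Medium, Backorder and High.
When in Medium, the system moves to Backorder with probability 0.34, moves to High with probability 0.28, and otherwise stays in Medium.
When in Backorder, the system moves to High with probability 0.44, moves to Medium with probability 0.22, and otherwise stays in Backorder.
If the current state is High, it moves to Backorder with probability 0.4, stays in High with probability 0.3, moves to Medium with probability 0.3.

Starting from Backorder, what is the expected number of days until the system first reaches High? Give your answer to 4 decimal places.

Let t(s) be the expected number of days to first reach High from state s, with t(High) = 0. Conditioning on the first day:
t(Medium) = 1 + 0.38·t(Medium) + 0.34·t(Backorder)
t(Backorder) = 1 + 0.22·t(Medium) + 0.34·t(Backorder)
Solving: t(Medium) = 2.9904, t(Backorder) = 2.5120.
Expected days from Backorder to High: 2.5120.

2.5120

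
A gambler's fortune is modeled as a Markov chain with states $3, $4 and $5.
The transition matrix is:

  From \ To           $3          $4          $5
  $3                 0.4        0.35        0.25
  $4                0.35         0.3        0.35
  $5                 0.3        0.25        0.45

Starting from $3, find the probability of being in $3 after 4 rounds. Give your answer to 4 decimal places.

Propagate the distribution vector 4 rounds from $3.
After 0 rounds: (1.0000, 0.0000, 0.0000)
After 1 round: (0.4000, 0.3500, 0.2500)
After 2 rounds: (0.3575, 0.3075, 0.3350)
After 3 rounds: (0.3511, 0.3011, 0.3478)
After 4 rounds: (0.3502, 0.3002, 0.3497)
P(in $3 after 4 rounds) = 0.3502

0.3502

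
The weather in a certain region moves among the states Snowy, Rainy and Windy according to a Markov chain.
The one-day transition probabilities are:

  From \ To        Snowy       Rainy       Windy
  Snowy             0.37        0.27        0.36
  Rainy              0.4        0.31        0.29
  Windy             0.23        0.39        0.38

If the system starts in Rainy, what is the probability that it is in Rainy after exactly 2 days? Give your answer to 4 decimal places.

0.3172

Sum over the intermediate state after 1 day:
P = P(Rainy→Snowy)·P(Snowy→Rainy) + P(Rainy→Rainy)·P(Rainy→Rainy) + P(Rainy→Windy)·P(Windy→Rainy)
  = 0.4×0.27 + 0.31×0.31 + 0.29×0.39
  = 0.1080 + 0.0961 + 0.1131 = 0.3172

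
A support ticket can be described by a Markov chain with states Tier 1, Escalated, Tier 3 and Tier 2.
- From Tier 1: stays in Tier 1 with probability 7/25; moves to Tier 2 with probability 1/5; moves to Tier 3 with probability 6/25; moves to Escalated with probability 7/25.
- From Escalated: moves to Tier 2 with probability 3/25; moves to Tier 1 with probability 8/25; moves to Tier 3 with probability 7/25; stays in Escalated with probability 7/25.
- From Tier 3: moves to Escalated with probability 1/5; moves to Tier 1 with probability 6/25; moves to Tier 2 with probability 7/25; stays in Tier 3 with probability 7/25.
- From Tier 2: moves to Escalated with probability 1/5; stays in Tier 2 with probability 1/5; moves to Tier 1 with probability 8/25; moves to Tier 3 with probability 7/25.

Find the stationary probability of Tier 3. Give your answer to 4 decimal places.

0.2685

Let the stationary distribution be π with π = πP and π_1 + π_2 + π_3 + π_4 = 1.
π_1 = 0.28·π_1 + 0.32·π_2 + 0.24·π_3 + 0.32·π_4
π_2 = 0.28·π_1 + 0.28·π_2 + 0.2·π_3 + 0.2·π_4
π_3 = 0.24·π_1 + 0.28·π_2 + 0.28·π_3 + 0.28·π_4
Solving with the normalization constraint gives π = (0.2870, 0.2424, 0.2685, 0.2021).
So the stationary probability of Tier 3 is 0.2685.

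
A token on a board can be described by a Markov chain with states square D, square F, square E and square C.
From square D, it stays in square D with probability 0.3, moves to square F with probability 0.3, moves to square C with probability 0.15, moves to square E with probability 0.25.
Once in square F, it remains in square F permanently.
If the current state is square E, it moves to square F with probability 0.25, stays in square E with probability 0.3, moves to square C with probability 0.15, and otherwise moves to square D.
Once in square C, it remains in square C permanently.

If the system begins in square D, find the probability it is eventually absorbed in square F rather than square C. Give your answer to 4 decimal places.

0.6566

Let h(s) be the probability of absorption at square F starting from transient state s. Then h(square F) = 1 and h(square C) = 0. By first-step analysis:
h(square D) = 0.3·h(square D) + 0.3·1 + 0.25·h(square E) + 0.15·0
h(square E) = 0.3·h(square D) + 0.25·1 + 0.3·h(square E) + 0.15·0
Solving: h(square D) = 0.6566, h(square E) = 0.6386.
Starting from square D, the probability is 0.6566.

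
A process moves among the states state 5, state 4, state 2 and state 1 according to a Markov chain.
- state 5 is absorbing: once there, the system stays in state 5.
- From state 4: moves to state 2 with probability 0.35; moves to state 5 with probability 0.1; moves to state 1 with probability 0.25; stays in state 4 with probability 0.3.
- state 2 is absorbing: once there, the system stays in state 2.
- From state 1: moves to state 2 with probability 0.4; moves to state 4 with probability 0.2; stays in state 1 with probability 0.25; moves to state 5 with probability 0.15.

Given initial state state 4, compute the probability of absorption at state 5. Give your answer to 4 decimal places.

Let h(s) be the probability of absorption at state 5 starting from transient state s. Then h(state 5) = 1 and h(state 2) = 0. By first-step analysis:
h(state 4) = 0.1·1 + 0.3·h(state 4) + 0.35·0 + 0.25·h(state 1)
h(state 1) = 0.15·1 + 0.2·h(state 4) + 0.4·0 + 0.25·h(state 1)
Solving: h(state 4) = 0.2368, h(state 1) = 0.2632.
Starting from state 4, the probability is 0.2368.

0.2368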